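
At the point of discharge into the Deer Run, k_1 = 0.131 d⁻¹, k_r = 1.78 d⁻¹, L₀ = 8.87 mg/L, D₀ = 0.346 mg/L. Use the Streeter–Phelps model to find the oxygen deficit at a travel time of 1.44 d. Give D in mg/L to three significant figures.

D ≈ 0.556 mg/L

k_1 L₀/(k_r−k_1) = 0.131×8.87/(1.78−0.131) = 1.162/1.649 = 0.7047 mg/L.
e^(−k_1 t) = e^(−0.131×1.440) = 0.8281; e^(−k_r t) = e^(−1.78×1.440) = 0.07706.
D = 0.7047 × (0.8281 − 0.07706) + 0.346 × 0.07706 = 0.5292 + 0.02666 = 0.5559 mg/L.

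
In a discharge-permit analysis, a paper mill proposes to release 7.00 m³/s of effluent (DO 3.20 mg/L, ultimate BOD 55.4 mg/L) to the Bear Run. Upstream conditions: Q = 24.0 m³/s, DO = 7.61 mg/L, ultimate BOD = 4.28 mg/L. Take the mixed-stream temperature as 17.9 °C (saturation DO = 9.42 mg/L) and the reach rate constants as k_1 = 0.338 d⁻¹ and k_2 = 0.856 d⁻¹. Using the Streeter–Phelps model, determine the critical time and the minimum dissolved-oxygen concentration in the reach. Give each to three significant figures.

t_c ≈ 1.18 d; minimum DO ≈ 5.23 mg/L

Mixed DO = (24.0×7.61 + 7.00×3.20)/(24.0+7.00) = 205.0/31.00 = 6.614 mg/L.
Mixed L₀ = (24.0×4.28 + 7.00×55.4)/(31.00) = 490.5/31.00 = 15.82 mg/L.
Initial deficit D₀ = C_s − DO₀ = 9.42 − 6.614 = 2.806 mg/L.
t_c = (1/0.5180) ln[(0.856/0.338)(1 − 2.806×0.5180/(0.338×15.82))] = 1.931 × ln(1.844) = 1.182 d.
D_c = (0.338/0.856) × 15.82 × e^(−0.338×1.182) = 0.3949 × 15.82 × 0.6707 = 4.191 mg/L.
Minimum DO = 9.42 − 4.191 = 5.229 mg/L.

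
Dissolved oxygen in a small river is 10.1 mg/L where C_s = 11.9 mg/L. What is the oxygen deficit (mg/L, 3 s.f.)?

D = C_s − C = 11.9 − 10.1 = 1.80 mg/L.

D ≈ 1.80 mg/L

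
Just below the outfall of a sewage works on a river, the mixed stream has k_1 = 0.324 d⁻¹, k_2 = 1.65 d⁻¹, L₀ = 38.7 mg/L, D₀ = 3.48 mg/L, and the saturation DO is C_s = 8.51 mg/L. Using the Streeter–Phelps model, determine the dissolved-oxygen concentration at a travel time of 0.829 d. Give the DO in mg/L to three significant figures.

DO ≈ 2.80 mg/L

k_1 L₀/(k_2−k_1) = 0.324×38.7/(1.65−0.324) = 12.54/1.326 = 9.456 mg/L.
e^(−k_1 t) = e^(−0.324×0.8290) = 0.7645; e^(−k_2 t) = e^(−1.65×0.8290) = 0.2547.
D = 9.456 × (0.7645 − 0.2547) + 3.48 × 0.2547 = 4.821 + 0.8862 = 5.707 mg/L.
DO = C_s − D = 8.51 − 5.707 = 2.803 mg/L.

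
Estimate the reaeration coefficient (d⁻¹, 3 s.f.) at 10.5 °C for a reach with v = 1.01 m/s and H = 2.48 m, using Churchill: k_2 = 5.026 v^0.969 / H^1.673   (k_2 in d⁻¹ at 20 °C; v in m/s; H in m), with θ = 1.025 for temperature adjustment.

k_2 ≈ 0.878 d⁻¹

k_2(20) = 5.026 × 1.01^0.969 / 2.48^1.673 = 5.026 × 1.010 / 4.570 = 1.110 d⁻¹.
k_2(10.5) = 1.110 × 1.025^(10.5−20) = 1.110 × 0.7909 = 0.8782 d⁻¹.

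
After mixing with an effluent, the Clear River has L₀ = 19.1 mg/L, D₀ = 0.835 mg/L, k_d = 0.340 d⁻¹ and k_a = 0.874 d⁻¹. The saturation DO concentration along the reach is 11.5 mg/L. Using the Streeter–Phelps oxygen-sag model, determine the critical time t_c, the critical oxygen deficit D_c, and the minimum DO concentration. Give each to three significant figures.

t_c ≈ 1.63 d; D_c ≈ 4.26 mg/L; min DO ≈ 7.24 mg/L

At the critical point dD/dt = 0, so k_d L₀ e^(−k_d t) = k_a D. Substituting D(t) from the Streeter–Phelps equation and solving for t gives
t_c = ln[(k_a/k_d)(1 − D₀(k_a−k_d)/(k_d L₀))] / (k_a−k_d).
Here k_a−k_d = 0.5340 d⁻¹ and 1 − D₀(k_a−k_d)/(k_d L₀) = 1 − 0.835×0.5340/(0.340×19.1) = 0.9313, so
t_c = ln(2.571 × 0.9313) / 0.5340 = 0.8730 / 0.5340 = 1.635 d.
D_c = (k_d/k_a) L₀ e^(−k_d t_c) = (0.340/0.874) × 19.1 × e^(−0.340×1.635) = 0.3890 × 19.1 × 0.5736 = 4.262 mg/L.
Minimum DO = C_s − D_c = 11.5 − 4.262 = 7.238 mg/L.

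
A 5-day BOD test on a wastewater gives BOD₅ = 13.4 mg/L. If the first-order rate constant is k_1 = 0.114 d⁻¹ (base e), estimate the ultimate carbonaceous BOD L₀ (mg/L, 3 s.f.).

L₀ ≈ 30.8 mg/L

BOD₅ = L₀(1 − e^(−5k_1)) ⇒ L₀ = BOD₅ / (1 − e^(−5×0.114))
= 13.4 / (1 − 0.5655) = 13.4 / 0.4345 = 30.84 mg/L.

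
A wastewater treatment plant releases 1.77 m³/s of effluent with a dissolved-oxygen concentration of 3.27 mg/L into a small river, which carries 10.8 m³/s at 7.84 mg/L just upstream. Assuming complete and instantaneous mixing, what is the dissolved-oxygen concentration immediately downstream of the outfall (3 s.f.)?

Flow-weighted mixing: C = (Q_r C_r + Q_w C_w)/(Q_r + Q_w)
= (10.8×7.84 + 1.77×3.27)/(10.8 + 1.77) = 90.46/12.57 = 7.196 mg/L.

7.20 mg/L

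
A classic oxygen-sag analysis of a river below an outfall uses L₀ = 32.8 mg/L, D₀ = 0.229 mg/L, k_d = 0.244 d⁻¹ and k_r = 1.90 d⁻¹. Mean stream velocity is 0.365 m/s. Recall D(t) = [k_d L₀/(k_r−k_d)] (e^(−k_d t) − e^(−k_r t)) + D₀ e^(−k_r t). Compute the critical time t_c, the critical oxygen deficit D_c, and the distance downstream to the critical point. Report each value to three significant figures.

t_c ≈ 1.21 d; D_c ≈ 3.14 mg/L; x_c ≈ 38.2 km

With k_r/k_d = 7.787 and 1 − D₀(k_r−k_d)/(k_d L₀) = 0.9526,
t_c = ln(7.787 × 0.9526) / (1.90 − 0.244) = ln(7.418) / 1.656 = 2.004/1.656 = 1.210 d.
D_c = (k_d/k_r) L₀ e^(−k_d t_c) = (0.244/1.90) × 32.8 × e^(−0.244×1.210) = 0.1284 × 32.8 × 0.7443 = 3.135 mg/L.
x_c = v t_c = 0.365 m/s × 1.210 d × 86400 s/d = 38160 m ≈ 38.2 km.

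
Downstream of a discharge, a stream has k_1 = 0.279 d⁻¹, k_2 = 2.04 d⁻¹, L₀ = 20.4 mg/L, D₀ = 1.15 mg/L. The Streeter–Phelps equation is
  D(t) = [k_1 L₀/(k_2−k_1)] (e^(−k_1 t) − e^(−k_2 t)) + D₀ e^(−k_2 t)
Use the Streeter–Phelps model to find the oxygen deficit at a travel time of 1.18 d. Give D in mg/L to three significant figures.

D ≈ 2.14 mg/L

k_1 L₀/(k_2−k_1) = 0.279×20.4/(2.04−0.279) = 5.692/1.761 = 3.232 mg/L.
e^(−k_1 t) = e^(−0.279×1.180) = 0.7195; e^(−k_2 t) = e^(−2.04×1.180) = 0.09007.
D = 3.232 × (0.7195 − 0.09007) + 1.15 × 0.09007 = 2.034 + 0.1036 = 2.138 mg/L.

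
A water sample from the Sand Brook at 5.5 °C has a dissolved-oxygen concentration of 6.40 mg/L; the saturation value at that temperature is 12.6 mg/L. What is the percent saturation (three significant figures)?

50.8 % saturation

% saturation = C/C_s × 100 = 6.40/12.6 × 100 = 50.8 %.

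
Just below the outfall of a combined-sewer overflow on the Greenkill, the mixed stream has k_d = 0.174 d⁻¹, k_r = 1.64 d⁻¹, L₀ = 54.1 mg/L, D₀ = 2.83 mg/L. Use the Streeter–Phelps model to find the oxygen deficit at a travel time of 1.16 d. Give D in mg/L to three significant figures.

D ≈ 4.71 mg/L

k_d L₀/(k_r−k_d) = 0.174×54.1/(1.64−0.174) = 9.413/1.466 = 6.421 mg/L.
e^(−k_d t) = e^(−0.174×1.160) = 0.8172; e^(−k_r t) = e^(−1.64×1.160) = 0.1492.
D = 6.421 × (0.8172 − 0.1492) + 2.83 × 0.1492 = 4.289 + 0.4223 = 4.712 mg/L.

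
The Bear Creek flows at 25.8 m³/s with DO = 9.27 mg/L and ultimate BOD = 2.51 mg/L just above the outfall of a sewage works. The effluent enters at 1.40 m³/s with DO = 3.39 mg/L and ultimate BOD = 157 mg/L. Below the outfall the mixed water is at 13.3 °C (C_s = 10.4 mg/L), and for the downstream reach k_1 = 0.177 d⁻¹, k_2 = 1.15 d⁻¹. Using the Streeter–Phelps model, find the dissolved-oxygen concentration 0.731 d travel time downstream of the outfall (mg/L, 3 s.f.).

DO ≈ 8.93 mg/L

Mixed DO = (25.8×9.27 + 1.40×3.39)/(25.8+1.40) = 243.9/27.20 = 8.967 mg/L.
Mixed L₀ = (25.8×2.51 + 1.40×157)/(27.20) = 284.6/27.20 = 10.46 mg/L.
Initial deficit D₀ = C_s − DO₀ = 10.4 − 8.967 = 1.433 mg/L.
D(0.731) = [0.177×10.46/(1.15−0.177)](e^(−0.177×0.731) − e^(−1.15×0.731)) + 1.433 e^(−1.15×0.731)
= 1.903 × (0.8786 − 0.4314) + 1.433 × 0.4314 = 1.469 mg/L.
DO = 10.4 − 1.469 = 8.931 mg/L.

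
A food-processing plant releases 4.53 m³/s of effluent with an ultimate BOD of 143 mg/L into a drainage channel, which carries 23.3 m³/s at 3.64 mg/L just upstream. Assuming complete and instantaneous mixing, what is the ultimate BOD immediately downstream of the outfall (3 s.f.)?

26.3 mg/L

Flow-weighted mixing: C = (Q_r C_r + Q_w C_w)/(Q_r + Q_w)
= (23.3×3.64 + 4.53×143)/(23.3 + 4.53) = 732.6/27.83 = 26.32 mg/L.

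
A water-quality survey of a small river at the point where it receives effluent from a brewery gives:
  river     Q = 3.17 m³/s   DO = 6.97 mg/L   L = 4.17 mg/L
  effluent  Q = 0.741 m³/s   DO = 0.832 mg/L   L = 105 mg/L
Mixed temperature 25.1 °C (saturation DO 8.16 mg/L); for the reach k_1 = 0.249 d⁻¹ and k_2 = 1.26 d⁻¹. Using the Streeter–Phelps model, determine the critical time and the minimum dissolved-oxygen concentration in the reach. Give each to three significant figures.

t_c ≈ 1.08 d; minimum DO ≈ 4.65 mg/L

Mixed DO = (3.17×6.97 + 0.741×0.832)/(3.17+0.741) = 22.71/3.911 = 5.807 mg/L.
Mixed L₀ = (3.17×4.17 + 0.741×105)/(3.911) = 91.02/3.911 = 23.27 mg/L.
Initial deficit D₀ = C_s − DO₀ = 8.16 − 5.807 = 2.353 mg/L.
t_c = (1/1.011) ln[(1.26/0.249)(1 − 2.353×1.011/(0.249×23.27))] = 0.9891 × ln(2.983) = 1.081 d.
D_c = (0.249/1.26) × 23.27 × e^(−0.249×1.081) = 0.1976 × 23.27 × 0.7640 = 3.514 mg/L.
Minimum DO = 8.16 − 3.514 = 4.646 mg/L.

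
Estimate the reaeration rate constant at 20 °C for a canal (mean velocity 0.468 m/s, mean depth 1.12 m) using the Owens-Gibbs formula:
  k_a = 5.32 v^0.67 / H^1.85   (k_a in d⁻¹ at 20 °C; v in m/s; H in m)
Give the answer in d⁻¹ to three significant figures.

k_a ≈ 2.59 d⁻¹

k_a = 5.32 × 0.468^0.67 / 1.12^1.85 = 5.32 × 0.6013 / 1.233 = 2.594 d⁻¹.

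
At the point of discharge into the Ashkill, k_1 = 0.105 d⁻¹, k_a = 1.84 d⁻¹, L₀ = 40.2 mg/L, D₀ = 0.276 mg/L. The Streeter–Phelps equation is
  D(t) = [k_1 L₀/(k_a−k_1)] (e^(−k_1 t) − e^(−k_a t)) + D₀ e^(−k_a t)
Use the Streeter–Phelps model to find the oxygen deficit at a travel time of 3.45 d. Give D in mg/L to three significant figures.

k_1 L₀/(k_a−k_1) = 0.105×40.2/(1.84−0.105) = 4.221/1.735 = 2.433 mg/L.
e^(−k_1 t) = e^(−0.105×3.450) = 0.6961; e^(−k_a t) = e^(−1.84×3.450) = 0.001750.
D = 2.433 × (0.6961 − 0.001750) + 0.276 × 0.001750 = 1.689 + 0.0004831 = 1.690 mg/L.

D ≈ 1.69 mg/L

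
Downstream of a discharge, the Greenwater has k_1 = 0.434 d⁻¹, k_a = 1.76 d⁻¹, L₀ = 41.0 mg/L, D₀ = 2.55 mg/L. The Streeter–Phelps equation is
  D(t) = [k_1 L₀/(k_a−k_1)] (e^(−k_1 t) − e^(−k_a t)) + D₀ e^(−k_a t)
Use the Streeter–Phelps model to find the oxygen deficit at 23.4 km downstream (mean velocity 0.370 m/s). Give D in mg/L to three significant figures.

Travel time t = x/v = 23.4 km / (0.370 m/s) = 23400 m / 0.370 m/s = 63240 s = 0.7320 d.
k_1 L₀/(k_a−k_1) = 0.434×41.0/(1.76−0.434) = 17.79/1.326 = 13.42 mg/L.
e^(−k_1 t) = e^(−0.434×0.7320) = 0.7278; e^(−k_a t) = e^(−1.76×0.7320) = 0.2757.
D = 13.42 × (0.7278 − 0.2757) + 2.55 × 0.2757 = 6.067 + 0.7031 = 6.770 mg/L.

D ≈ 6.77 mg/L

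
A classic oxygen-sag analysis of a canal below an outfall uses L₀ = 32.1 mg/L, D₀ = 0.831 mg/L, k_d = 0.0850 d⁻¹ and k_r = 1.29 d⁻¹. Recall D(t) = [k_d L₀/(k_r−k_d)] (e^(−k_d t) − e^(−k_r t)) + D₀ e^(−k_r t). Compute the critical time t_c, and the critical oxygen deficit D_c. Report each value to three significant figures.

t_c = [1/(k_r−k_d)] ln[(k_r/k_d)(1 − D₀(k_r−k_d)/(k_d L₀))]
= [1/(1.29−0.0850)] ln[(1.29/0.0850)(1 − 0.831×1.205/(0.0850×32.1))]
= (1/1.205) ln[15.18 × 0.6330] = 0.8299 × ln(9.607) = 0.8299 × 2.262 = 1.878 d.
L(t_c) = L₀ e^(−k_d t_c) = 32.1 × 0.8525 = 27.36 mg/L, and at the critical point k_r D_c = k_d L, so D_c = (0.0850/1.29) × 27.36 = 1.803 mg/L.

t_c ≈ 1.88 d; D_c ≈ 1.80 mg/L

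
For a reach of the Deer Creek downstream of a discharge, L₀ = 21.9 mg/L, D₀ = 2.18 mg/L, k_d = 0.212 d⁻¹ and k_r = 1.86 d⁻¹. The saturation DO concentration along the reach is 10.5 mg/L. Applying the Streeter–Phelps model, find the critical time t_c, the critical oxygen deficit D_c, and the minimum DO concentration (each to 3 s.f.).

t_c ≈ 0.416 d; D_c ≈ 2.29 mg/L; min DO ≈ 8.21 mg/L

t_c = [1/(k_r−k_d)] ln[(k_r/k_d)(1 − D₀(k_r−k_d)/(k_d L₀))]
= [1/(1.86−0.212)] ln[(1.86/0.212)(1 − 2.18×1.648/(0.212×21.9))]
= (1/1.648) ln[8.774 × 0.2262] = 0.6068 × ln(1.985) = 0.6068 × 0.6854 = 0.4159 d.
D_c = (k_d/k_r) L₀ e^(−k_d t_c) = (0.212/1.86) × 21.9 × e^(−0.212×0.4159) = 0.1140 × 21.9 × 0.9156 = 2.285 mg/L.
Minimum DO = C_s − D_c = 10.5 − 2.285 = 8.215 mg/L.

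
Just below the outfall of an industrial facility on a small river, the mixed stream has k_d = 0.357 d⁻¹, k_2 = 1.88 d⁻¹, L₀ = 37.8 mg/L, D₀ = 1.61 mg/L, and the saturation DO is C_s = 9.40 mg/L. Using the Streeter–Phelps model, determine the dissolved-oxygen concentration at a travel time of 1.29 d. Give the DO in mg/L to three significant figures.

DO ≈ 4.45 mg/L

k_d L₀/(k_2−k_d) = 0.357×37.8/(1.88−0.357) = 13.49/1.523 = 8.861 mg/L.
e^(−k_d t) = e^(−0.357×1.290) = 0.6309; e^(−k_2 t) = e^(−1.88×1.290) = 0.08846.
D = 8.861 × (0.6309 − 0.08846) + 1.61 × 0.08846 = 4.807 + 0.1424 = 4.949 mg/L.
DO = C_s − D = 9.40 − 4.949 = 4.451 mg/L.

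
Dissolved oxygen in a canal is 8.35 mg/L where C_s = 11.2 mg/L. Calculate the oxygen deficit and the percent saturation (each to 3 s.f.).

D = C_s − C = 11.2 − 8.35 = 2.85 mg/L.
% saturation = 8.35/11.2 × 100 = 74.6 %.

D ≈ 2.85 mg/L; 74.6 % saturation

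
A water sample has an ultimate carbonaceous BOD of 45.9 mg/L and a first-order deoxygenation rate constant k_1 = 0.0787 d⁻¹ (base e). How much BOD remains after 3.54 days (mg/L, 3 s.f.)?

L_t = L₀ e^(−k_1 t) = 45.9 × e^(−0.0787×3.54) = 45.9 × 0.7568 = 34.74 mg/L.

L ≈ 34.7 mg/L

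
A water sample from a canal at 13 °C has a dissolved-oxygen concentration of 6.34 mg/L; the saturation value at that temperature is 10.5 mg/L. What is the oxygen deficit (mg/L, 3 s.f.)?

D ≈ 4.16 mg/L

D = C_s − C = 10.5 − 6.34 = 4.16 mg/L.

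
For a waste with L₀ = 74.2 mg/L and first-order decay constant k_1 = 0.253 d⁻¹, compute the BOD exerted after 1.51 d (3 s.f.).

y_t = L₀(1 − e^(−k_1 t)) = 74.2 × (1 − e^(−0.253×1.51))
= 74.2 × (1 − 0.6825) = 74.2 × 0.3175 = 23.56 mg/L.

y ≈ 23.6 mg/L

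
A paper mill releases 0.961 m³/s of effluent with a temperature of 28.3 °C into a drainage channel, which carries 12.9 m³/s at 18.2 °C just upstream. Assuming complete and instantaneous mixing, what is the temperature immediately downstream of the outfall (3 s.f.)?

18.9 °C

Flow-weighted mixing: C = (Q_r C_r + Q_w C_w)/(Q_r + Q_w)
= (12.9×18.2 + 0.961×28.3)/(12.9 + 0.961) = 262.0/13.86 = 18.90 °C.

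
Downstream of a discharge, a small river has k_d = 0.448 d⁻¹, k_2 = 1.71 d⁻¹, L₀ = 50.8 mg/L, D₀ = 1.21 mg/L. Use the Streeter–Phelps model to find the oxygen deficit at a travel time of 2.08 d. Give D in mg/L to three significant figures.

D ≈ 6.62 mg/L

k_d L₀/(k_2−k_d) = 0.448×50.8/(1.71−0.448) = 22.76/1.262 = 18.03 mg/L.
e^(−k_d t) = e^(−0.448×2.080) = 0.3938; e^(−k_2 t) = e^(−1.71×2.080) = 0.02853.
D = 18.03 × (0.3938 − 0.02853) + 1.21 × 0.02853 = 6.588 + 0.03452 = 6.622 mg/L.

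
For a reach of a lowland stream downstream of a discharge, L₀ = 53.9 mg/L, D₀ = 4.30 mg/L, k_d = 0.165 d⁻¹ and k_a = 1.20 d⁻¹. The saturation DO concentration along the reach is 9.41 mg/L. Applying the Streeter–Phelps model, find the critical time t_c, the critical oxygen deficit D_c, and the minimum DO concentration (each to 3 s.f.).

t_c = [1/(k_a−k_d)] ln[(k_a/k_d)(1 − D₀(k_a−k_d)/(k_d L₀))]
= [1/(1.20−0.165)] ln[(1.20/0.165)(1 − 4.30×1.035/(0.165×53.9))]
= (1/1.035) ln[7.273 × 0.4996] = 0.9662 × ln(3.633) = 0.9662 × 1.290 = 1.247 d.
D_c = (k_d/k_a) L₀ e^(−k_d t_c) = (0.165/1.20) × 53.9 × e^(−0.165×1.247) = 0.1375 × 53.9 × 0.8141 = 6.033 mg/L.
Minimum DO = C_s − D_c = 9.41 − 6.033 = 3.377 mg/L.

t_c ≈ 1.25 d; D_c ≈ 6.03 mg/L; min DO ≈ 3.38 mg/L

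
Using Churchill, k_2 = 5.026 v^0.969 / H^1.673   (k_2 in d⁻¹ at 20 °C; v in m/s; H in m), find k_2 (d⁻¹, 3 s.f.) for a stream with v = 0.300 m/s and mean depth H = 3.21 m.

k_2 ≈ 0.222 d⁻¹

k_2 = 5.026 × 0.300^0.969 / 3.21^1.673 = 5.026 × 0.3114 / 7.037 = 0.2224 d⁻¹.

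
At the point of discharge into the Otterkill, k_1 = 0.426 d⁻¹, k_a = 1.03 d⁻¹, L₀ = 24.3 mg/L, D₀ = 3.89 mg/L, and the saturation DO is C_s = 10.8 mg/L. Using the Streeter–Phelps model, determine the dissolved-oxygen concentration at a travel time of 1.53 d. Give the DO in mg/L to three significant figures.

DO ≈ 4.61 mg/L

k_1 L₀/(k_a−k_1) = 0.426×24.3/(1.03−0.426) = 10.35/0.6040 = 17.14 mg/L.
e^(−k_1 t) = e^(−0.426×1.530) = 0.5211; e^(−k_a t) = e^(−1.03×1.530) = 0.2068.
D = 17.14 × (0.5211 − 0.2068) + 3.89 × 0.2068 = 5.387 + 0.8045 = 6.191 mg/L.
DO = C_s − D = 10.8 − 6.191 = 4.609 mg/L.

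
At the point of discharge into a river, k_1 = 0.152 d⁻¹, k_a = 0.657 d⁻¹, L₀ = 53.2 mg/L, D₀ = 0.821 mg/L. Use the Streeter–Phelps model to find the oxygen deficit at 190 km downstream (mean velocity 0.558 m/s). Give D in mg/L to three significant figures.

Travel time t = x/v = 190 km / (0.558 m/s) = 190000 m / 0.558 m/s = 340500 s = 3.941 d.
k_1 L₀/(k_a−k_1) = 0.152×53.2/(0.657−0.152) = 8.086/0.5050 = 16.01 mg/L.
e^(−k_1 t) = e^(−0.152×3.941) = 0.5493; e^(−k_a t) = e^(−0.657×3.941) = 0.07508.
D = 16.01 × (0.5493 − 0.07508) + 0.821 × 0.07508 = 7.594 + 0.06164 = 7.656 mg/L.

D ≈ 7.66 mg/L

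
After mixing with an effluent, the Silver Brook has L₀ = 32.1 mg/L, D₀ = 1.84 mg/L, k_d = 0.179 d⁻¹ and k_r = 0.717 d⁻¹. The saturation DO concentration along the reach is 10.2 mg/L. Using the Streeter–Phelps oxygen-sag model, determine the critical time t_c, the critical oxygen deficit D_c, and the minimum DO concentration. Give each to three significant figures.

t_c ≈ 2.23 d; D_c ≈ 5.38 mg/L; min DO ≈ 4.82 mg/L

With k_r/k_d = 4.006 and 1 − D₀(k_r−k_d)/(k_d L₀) = 0.8277,
t_c = ln(4.006 × 0.8277) / (0.717 − 0.179) = ln(3.315) / 0.5380 = 1.199/0.5380 = 2.228 d.
D_c = (k_d/k_r) L₀ e^(−k_d t_c) = (0.179/0.717) × 32.1 × e^(−0.179×2.228) = 0.2497 × 32.1 × 0.6711 = 5.378 mg/L.
Minimum DO = C_s − D_c = 10.2 − 5.378 = 4.822 mg/L.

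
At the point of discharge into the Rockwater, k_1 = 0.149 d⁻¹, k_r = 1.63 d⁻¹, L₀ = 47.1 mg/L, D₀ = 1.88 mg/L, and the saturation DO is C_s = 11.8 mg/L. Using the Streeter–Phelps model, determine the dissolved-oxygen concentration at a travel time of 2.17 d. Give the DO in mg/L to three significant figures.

DO ≈ 8.45 mg/L

k_1 L₀/(k_r−k_1) = 0.149×47.1/(1.63−0.149) = 7.018/1.481 = 4.739 mg/L.
e^(−k_1 t) = e^(−0.149×2.170) = 0.7237; e^(−k_r t) = e^(−1.63×2.170) = 0.02910.
D = 4.739 × (0.7237 − 0.02910) + 1.88 × 0.02910 = 3.292 + 0.05470 = 3.346 mg/L.
DO = C_s − D = 11.8 − 3.346 = 8.454 mg/L.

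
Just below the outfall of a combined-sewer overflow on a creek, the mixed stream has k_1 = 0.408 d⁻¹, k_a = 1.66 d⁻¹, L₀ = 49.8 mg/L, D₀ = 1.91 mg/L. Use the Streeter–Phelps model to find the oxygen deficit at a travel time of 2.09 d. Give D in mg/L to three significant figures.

D ≈ 6.47 mg/L

k_1 L₀/(k_a−k_1) = 0.408×49.8/(1.66−0.408) = 20.32/1.252 = 16.23 mg/L.
e^(−k_1 t) = e^(−0.408×2.090) = 0.4263; e^(−k_a t) = e^(−1.66×2.090) = 0.03114.
D = 16.23 × (0.4263 − 0.03114) + 1.91 × 0.03114 = 6.412 + 0.05947 = 6.472 mg/L.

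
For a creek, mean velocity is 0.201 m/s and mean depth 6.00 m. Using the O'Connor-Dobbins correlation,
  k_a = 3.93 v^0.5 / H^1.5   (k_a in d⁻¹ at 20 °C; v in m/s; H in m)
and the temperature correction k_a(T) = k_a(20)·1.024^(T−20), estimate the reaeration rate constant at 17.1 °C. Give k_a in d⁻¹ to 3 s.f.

k_a(20) = 3.93 × 0.201^0.5 / 6.00^1.5 = 3.93 × 0.4483 / 14.70 = 0.1199 d⁻¹.
k_a(17.1) = 0.1199 × 1.024^(17.1−20) = 0.1199 × 0.9335 = 0.1119 d⁻¹.

k_a ≈ 0.112 d⁻¹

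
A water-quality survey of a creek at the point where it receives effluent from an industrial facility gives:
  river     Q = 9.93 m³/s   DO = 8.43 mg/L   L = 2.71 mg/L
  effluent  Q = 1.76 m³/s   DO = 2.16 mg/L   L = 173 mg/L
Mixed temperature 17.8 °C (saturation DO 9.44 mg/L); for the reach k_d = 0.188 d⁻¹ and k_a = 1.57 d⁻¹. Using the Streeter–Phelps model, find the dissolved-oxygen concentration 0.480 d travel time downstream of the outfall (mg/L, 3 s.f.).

Mixed DO = (9.93×8.43 + 1.76×2.16)/(9.93+1.76) = 87.51/11.69 = 7.486 mg/L.
Mixed L₀ = (9.93×2.71 + 1.76×173)/(11.69) = 331.4/11.69 = 28.35 mg/L.
Initial deficit D₀ = C_s − DO₀ = 9.44 − 7.486 = 1.954 mg/L.
D(0.480) = [0.188×28.35/(1.57−0.188)](e^(−0.188×0.480) − e^(−1.57×0.480)) + 1.954 e^(−1.57×0.480)
= 3.856 × (0.9137 − 0.4707) + 1.954 × 0.4707 = 2.628 mg/L.
DO = 9.44 − 2.628 = 6.812 mg/L.

DO ≈ 6.81 mg/L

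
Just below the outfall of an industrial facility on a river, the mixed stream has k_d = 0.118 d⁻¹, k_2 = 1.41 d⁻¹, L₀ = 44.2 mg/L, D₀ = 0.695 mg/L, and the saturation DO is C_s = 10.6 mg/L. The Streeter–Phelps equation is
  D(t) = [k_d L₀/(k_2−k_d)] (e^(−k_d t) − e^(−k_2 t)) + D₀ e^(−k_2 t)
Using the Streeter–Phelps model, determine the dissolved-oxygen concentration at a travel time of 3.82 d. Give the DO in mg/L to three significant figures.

DO ≈ 8.04 mg/L

k_d L₀/(k_2−k_d) = 0.118×44.2/(1.41−0.118) = 5.216/1.292 = 4.037 mg/L.
e^(−k_d t) = e^(−0.118×3.820) = 0.6371; e^(−k_2 t) = e^(−1.41×3.820) = 0.004579.
D = 4.037 × (0.6371 − 0.004579) + 0.695 × 0.004579 = 2.554 + 0.003183 = 2.557 mg/L.
DO = C_s − D = 10.6 − 2.557 = 8.043 mg/L.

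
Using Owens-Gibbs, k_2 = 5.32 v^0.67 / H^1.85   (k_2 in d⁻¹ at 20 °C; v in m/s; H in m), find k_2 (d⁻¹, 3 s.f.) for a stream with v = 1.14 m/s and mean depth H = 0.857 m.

k_2 = 5.32 × 1.14^0.67 / 0.857^1.85 = 5.32 × 1.092 / 0.7516 = 7.727 d⁻¹.

k_2 ≈ 7.73 d⁻¹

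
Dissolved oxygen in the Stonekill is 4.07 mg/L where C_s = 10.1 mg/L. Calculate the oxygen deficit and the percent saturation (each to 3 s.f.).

D = C_s − C = 10.1 − 4.07 = 6.03 mg/L.
% saturation = 4.07/10.1 × 100 = 40.3 %.

D ≈ 6.03 mg/L; 40.3 % saturation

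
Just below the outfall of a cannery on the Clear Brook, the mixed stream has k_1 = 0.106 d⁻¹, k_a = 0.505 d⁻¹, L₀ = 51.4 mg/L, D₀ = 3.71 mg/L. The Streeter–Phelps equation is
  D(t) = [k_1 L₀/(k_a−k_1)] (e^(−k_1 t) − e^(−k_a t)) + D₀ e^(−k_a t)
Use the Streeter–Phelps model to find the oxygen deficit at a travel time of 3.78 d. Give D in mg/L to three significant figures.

k_1 L₀/(k_a−k_1) = 0.106×51.4/(0.505−0.106) = 5.448/0.3990 = 13.66 mg/L.
e^(−k_1 t) = e^(−0.106×3.780) = 0.6699; e^(−k_a t) = e^(−0.505×3.780) = 0.1482.
D = 13.66 × (0.6699 − 0.1482) + 3.71 × 0.1482 = 7.123 + 0.5500 = 7.673 mg/L.

D ≈ 7.67 mg/L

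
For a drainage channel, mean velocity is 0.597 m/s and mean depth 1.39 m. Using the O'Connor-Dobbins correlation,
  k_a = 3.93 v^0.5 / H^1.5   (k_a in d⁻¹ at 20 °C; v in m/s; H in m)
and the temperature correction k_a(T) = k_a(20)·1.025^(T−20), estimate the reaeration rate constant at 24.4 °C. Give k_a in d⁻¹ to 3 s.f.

k_a ≈ 2.07 d⁻¹

k_a(20) = 3.93 × 0.597^0.5 / 1.39^1.5 = 3.93 × 0.7727 / 1.639 = 1.853 d⁻¹.
k_a(24.4) = 1.853 × 1.025^(24.4−20) = 1.853 × 1.115 = 2.066 d⁻¹.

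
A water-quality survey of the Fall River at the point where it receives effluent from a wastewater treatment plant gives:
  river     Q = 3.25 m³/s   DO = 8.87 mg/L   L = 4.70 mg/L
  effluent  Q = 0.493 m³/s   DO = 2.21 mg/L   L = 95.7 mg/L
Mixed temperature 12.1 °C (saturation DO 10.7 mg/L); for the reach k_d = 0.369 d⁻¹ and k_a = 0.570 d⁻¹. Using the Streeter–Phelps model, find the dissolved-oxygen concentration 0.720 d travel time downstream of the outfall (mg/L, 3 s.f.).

Mixed DO = (3.25×8.87 + 0.493×2.21)/(3.25+0.493) = 29.92/3.743 = 7.993 mg/L.
Mixed L₀ = (3.25×4.70 + 0.493×95.7)/(3.743) = 62.46/3.743 = 16.69 mg/L.
Initial deficit D₀ = C_s − DO₀ = 10.7 − 7.993 = 2.707 mg/L.
D(0.720) = [0.369×16.69/(0.570−0.369)](e^(−0.369×0.720) − e^(−0.570×0.720)) + 2.707 e^(−0.570×0.720)
= 30.63 × (0.7667 − 0.6634) + 2.707 × 0.6634 = 4.960 mg/L.
DO = 10.7 − 4.960 = 5.740 mg/L.

DO ≈ 5.74 mg/L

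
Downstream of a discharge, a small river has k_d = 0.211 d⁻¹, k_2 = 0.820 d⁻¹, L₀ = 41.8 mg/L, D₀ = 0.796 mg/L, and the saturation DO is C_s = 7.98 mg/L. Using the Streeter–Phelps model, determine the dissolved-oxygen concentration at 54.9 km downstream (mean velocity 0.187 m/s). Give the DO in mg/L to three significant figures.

DO ≈ 1.75 mg/L

Travel time t = x/v = 54.9 km / (0.187 m/s) = 54900 m / 0.187 m/s = 293600 s = 3.398 d.
k_d L₀/(k_2−k_d) = 0.211×41.8/(0.820−0.211) = 8.820/0.6090 = 14.48 mg/L.
e^(−k_d t) = e^(−0.211×3.398) = 0.4882; e^(−k_2 t) = e^(−0.820×3.398) = 0.06165.
D = 14.48 × (0.4882 − 0.06165) + 0.796 × 0.06165 = 6.178 + 0.04907 = 6.227 mg/L.
DO = C_s − D = 7.98 − 6.227 = 1.753 mg/L.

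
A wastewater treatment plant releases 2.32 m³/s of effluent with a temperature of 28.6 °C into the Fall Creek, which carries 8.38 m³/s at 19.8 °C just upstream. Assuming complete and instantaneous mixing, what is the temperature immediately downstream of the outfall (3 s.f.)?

21.7 °C

Flow-weighted mixing: C = (Q_r C_r + Q_w C_w)/(Q_r + Q_w)
= (8.38×19.8 + 2.32×28.6)/(8.38 + 2.32) = 232.3/10.70 = 21.71 °C.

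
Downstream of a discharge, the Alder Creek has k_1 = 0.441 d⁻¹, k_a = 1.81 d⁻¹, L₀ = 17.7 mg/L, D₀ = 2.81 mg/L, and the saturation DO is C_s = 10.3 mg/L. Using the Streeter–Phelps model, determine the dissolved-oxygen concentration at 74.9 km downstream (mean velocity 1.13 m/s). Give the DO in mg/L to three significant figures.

Travel time t = x/v = 74.9 km / (1.13 m/s) = 74900 m / 1.13 m/s = 66280 s = 0.7672 d.
k_1 L₀/(k_a−k_1) = 0.441×17.7/(1.81−0.441) = 7.806/1.369 = 5.702 mg/L.
e^(−k_1 t) = e^(−0.441×0.7672) = 0.7130; e^(−k_a t) = e^(−1.81×0.7672) = 0.2494.
D = 5.702 × (0.7130 − 0.2494) + 2.81 × 0.2494 = 2.643 + 0.7009 = 3.344 mg/L.
DO = C_s − D = 10.3 − 3.344 = 6.956 mg/L.

DO ≈ 6.96 mg/L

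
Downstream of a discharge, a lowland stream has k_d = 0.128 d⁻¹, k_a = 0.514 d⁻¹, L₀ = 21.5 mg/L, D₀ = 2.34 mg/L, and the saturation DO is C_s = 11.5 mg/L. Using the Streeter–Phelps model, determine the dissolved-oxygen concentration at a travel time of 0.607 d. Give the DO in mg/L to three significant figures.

k_d L₀/(k_a−k_d) = 0.128×21.5/(0.514−0.128) = 2.752/0.3860 = 7.130 mg/L.
e^(−k_d t) = e^(−0.128×0.6070) = 0.9252; e^(−k_a t) = e^(−0.514×0.6070) = 0.7320.
D = 7.130 × (0.9252 − 0.7320) + 2.34 × 0.7320 = 1.378 + 1.713 = 3.091 mg/L.
DO = C_s − D = 11.5 − 3.091 = 8.409 mg/L.

DO ≈ 8.41 mg/L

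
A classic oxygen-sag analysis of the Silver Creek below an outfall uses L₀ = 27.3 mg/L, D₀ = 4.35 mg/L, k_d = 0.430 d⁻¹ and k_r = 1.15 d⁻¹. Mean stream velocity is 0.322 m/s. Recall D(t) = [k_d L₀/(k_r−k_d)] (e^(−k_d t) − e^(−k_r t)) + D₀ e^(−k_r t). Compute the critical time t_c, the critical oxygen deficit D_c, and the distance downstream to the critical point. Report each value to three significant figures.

t_c = [1/(k_r−k_d)] ln[(k_r/k_d)(1 − D₀(k_r−k_d)/(k_d L₀))]
= [1/(1.15−0.430)] ln[(1.15/0.430)(1 − 4.35×0.7200/(0.430×27.3))]
= (1/0.7200) ln[2.674 × 0.7332] = 1.389 × ln(1.961) = 1.389 × 0.6734 = 0.9353 d.
L(t_c) = L₀ e^(−k_d t_c) = 27.3 × 0.6689 = 18.26 mg/L, and at the critical point k_r D_c = k_d L, so D_c = (0.430/1.15) × 18.26 = 6.828 mg/L.
x_c = v t_c = 0.322 m/s × 0.9353 d × 86400 s/d = 26020 m ≈ 26.0 km.

t_c ≈ 0.935 d; D_c ≈ 6.83 mg/L; x_c ≈ 26.0 km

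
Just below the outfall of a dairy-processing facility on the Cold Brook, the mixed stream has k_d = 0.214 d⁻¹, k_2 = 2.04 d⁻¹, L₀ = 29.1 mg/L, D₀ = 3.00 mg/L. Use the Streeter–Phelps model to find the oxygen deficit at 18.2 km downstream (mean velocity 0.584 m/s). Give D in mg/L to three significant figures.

D ≈ 2.96 mg/L

Travel time t = x/v = 18.2 km / (0.584 m/s) = 18200 m / 0.584 m/s = 31160 s = 0.3607 d.
k_d L₀/(k_2−k_d) = 0.214×29.1/(2.04−0.214) = 6.227/1.826 = 3.410 mg/L.
e^(−k_d t) = e^(−0.214×0.3607) = 0.9257; e^(−k_2 t) = e^(−2.04×0.3607) = 0.4791.
D = 3.410 × (0.9257 − 0.4791) + 3.00 × 0.4791 = 1.523 + 1.437 = 2.960 mg/L.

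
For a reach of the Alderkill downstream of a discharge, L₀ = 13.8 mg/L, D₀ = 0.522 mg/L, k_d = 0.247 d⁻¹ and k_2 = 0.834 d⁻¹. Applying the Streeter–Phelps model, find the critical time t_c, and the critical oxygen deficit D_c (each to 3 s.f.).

t_c ≈ 1.91 d; D_c ≈ 2.55 mg/L

t_c = [1/(k_2−k_d)] ln[(k_2/k_d)(1 − D₀(k_2−k_d)/(k_d L₀))]
= [1/(0.834−0.247)] ln[(0.834/0.247)(1 − 0.522×0.5870/(0.247×13.8))]
= (1/0.5870) ln[3.377 × 0.9101] = 1.704 × ln(3.073) = 1.704 × 1.123 = 1.913 d.
D_c = (k_d/k_2) L₀ e^(−k_d t_c) = (0.247/0.834) × 13.8 × e^(−0.247×1.913) = 0.2962 × 13.8 × 0.6235 = 2.548 mg/L.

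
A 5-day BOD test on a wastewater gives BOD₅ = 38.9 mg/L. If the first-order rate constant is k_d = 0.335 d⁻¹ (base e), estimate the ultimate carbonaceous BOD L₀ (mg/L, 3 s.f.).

BOD₅ = L₀(1 − e^(−5k_d)) ⇒ L₀ = BOD₅ / (1 − e^(−5×0.335))
= 38.9 / (1 − 0.1873) = 38.9 / 0.8127 = 47.87 mg/L.

L₀ ≈ 47.9 mg/L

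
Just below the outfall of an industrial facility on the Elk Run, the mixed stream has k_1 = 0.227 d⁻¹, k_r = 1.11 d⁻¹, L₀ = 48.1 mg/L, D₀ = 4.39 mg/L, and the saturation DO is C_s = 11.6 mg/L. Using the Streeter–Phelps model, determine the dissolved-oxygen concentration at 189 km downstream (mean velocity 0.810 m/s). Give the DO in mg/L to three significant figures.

DO ≈ 5.30 mg/L

Travel time t = x/v = 189 km / (0.810 m/s) = 189000 m / 0.810 m/s = 233300 s = 2.701 d.
k_1 L₀/(k_r−k_1) = 0.227×48.1/(1.11−0.227) = 10.92/0.8830 = 12.37 mg/L.
e^(−k_1 t) = e^(−0.227×2.701) = 0.5417; e^(−k_r t) = e^(−1.11×2.701) = 0.04990.
D = 12.37 × (0.5417 − 0.04990) + 4.39 × 0.04990 = 6.081 + 0.2191 = 6.300 mg/L.
DO = C_s − D = 11.6 − 6.300 = 5.300 mg/L.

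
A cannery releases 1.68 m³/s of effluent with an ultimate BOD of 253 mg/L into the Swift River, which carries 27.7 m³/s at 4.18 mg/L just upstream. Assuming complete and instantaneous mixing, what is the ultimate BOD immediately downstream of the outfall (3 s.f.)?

Flow-weighted mixing: C = (Q_r C_r + Q_w C_w)/(Q_r + Q_w)
= (27.7×4.18 + 1.68×253)/(27.7 + 1.68) = 540.8/29.38 = 18.41 mg/L.

18.4 mg/L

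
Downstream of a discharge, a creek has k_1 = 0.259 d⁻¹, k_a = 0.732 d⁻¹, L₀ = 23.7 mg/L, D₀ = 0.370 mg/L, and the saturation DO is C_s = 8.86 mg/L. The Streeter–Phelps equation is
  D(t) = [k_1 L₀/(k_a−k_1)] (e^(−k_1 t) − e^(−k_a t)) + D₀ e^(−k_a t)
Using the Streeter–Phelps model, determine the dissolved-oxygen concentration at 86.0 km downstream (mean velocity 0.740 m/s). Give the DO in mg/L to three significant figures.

DO ≈ 4.41 mg/L

Travel time t = x/v = 86.0 km / (0.740 m/s) = 86000 m / 0.740 m/s = 116200 s = 1.345 d.
k_1 L₀/(k_a−k_1) = 0.259×23.7/(0.732−0.259) = 6.138/0.4730 = 12.98 mg/L.
e^(−k_1 t) = e^(−0.259×1.345) = 0.7058; e^(−k_a t) = e^(−0.732×1.345) = 0.3736.
D = 12.98 × (0.7058 − 0.3736) + 0.370 × 0.3736 = 4.312 + 0.1382 = 4.450 mg/L.
DO = C_s − D = 8.86 − 4.450 = 4.410 mg/L.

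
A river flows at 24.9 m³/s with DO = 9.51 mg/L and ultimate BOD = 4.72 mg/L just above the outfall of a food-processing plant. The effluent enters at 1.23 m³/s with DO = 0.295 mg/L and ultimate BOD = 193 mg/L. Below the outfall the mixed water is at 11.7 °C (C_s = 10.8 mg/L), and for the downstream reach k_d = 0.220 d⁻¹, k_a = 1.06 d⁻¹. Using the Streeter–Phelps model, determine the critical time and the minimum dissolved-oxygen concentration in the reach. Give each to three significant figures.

t_c ≈ 1.08 d; minimum DO ≈ 8.58 mg/L

Mixed DO = (24.9×9.51 + 1.23×0.295)/(24.9+1.23) = 237.2/26.13 = 9.076 mg/L.
Mixed L₀ = (24.9×4.72 + 1.23×193)/(26.13) = 354.9/26.13 = 13.58 mg/L.
Initial deficit D₀ = C_s − DO₀ = 10.8 − 9.076 = 1.724 mg/L.
t_c = (1/0.8400) ln[(1.06/0.220)(1 − 1.724×0.8400/(0.220×13.58))] = 1.190 × ln(2.483) = 1.083 d.
D_c = (0.220/1.06) × 13.58 × e^(−0.220×1.083) = 0.2075 × 13.58 × 0.7880 = 2.221 mg/L.
Minimum DO = 10.8 − 2.221 = 8.579 mg/L.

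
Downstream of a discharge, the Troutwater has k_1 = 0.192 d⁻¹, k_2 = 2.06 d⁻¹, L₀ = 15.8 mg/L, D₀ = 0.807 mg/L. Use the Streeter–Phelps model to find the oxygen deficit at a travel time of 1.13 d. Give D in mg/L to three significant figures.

D ≈ 1.23 mg/L

k_1 L₀/(k_2−k_1) = 0.192×15.8/(2.06−0.192) = 3.034/1.868 = 1.624 mg/L.
e^(−k_1 t) = e^(−0.192×1.130) = 0.8050; e^(−k_2 t) = e^(−2.06×1.130) = 0.09751.
D = 1.624 × (0.8050 − 0.09751) + 0.807 × 0.09751 = 1.149 + 0.07869 = 1.228 mg/L.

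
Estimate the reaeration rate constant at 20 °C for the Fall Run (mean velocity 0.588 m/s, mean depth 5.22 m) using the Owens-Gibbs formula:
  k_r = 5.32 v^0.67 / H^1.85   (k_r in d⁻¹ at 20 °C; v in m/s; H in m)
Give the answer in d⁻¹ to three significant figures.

k_r ≈ 0.175 d⁻¹

k_r = 5.32 × 0.588^0.67 / 5.22^1.85 = 5.32 × 0.7006 / 21.27 = 0.1753 d⁻¹.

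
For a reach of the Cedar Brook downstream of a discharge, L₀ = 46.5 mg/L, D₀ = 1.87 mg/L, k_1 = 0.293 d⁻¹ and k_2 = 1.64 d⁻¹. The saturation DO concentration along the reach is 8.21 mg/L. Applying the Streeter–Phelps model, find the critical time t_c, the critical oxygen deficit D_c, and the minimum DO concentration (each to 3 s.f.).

t_c = [1/(k_2−k_1)] ln[(k_2/k_1)(1 − D₀(k_2−k_1)/(k_1 L₀))]
= [1/(1.64−0.293)] ln[(1.64/0.293)(1 − 1.87×1.347/(0.293×46.5))]
= (1/1.347) ln[5.597 × 0.8151] = 0.7424 × ln(4.562) = 0.7424 × 1.518 = 1.127 d.
L(t_c) = L₀ e^(−k_1 t_c) = 46.5 × 0.7188 = 33.42 mg/L, and at the critical point k_2 D_c = k_1 L, so D_c = (0.293/1.64) × 33.42 = 5.972 mg/L.
Minimum DO = C_s − D_c = 8.21 − 5.972 = 2.238 mg/L.

t_c ≈ 1.13 d; D_c ≈ 5.97 mg/L; min DO ≈ 2.24 mg/L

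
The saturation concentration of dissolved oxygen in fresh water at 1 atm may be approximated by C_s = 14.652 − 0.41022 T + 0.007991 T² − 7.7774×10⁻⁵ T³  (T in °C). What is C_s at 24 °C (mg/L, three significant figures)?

C_s = 14.652 − 0.41022×24 + 0.007991×24² − 7.7774×10⁻⁵×24³ = 8.334 mg/L.

C_s ≈ 8.33 mg/L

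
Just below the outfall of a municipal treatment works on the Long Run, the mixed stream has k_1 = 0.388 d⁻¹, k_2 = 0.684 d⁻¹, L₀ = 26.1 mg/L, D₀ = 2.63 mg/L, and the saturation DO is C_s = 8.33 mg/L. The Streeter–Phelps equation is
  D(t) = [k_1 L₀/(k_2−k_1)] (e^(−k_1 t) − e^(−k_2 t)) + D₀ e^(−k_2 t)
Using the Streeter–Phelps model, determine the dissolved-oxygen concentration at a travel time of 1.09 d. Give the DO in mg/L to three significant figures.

DO ≈ 0.901 mg/L

k_1 L₀/(k_2−k_1) = 0.388×26.1/(0.684−0.388) = 10.13/0.2960 = 34.21 mg/L.
e^(−k_1 t) = e^(−0.388×1.090) = 0.6551; e^(−k_2 t) = e^(−0.684×1.090) = 0.4745.
D = 34.21 × (0.6551 − 0.4745) + 2.63 × 0.4745 = 6.181 + 1.248 = 7.429 mg/L.
DO = C_s − D = 8.33 − 7.429 = 0.9013 mg/L.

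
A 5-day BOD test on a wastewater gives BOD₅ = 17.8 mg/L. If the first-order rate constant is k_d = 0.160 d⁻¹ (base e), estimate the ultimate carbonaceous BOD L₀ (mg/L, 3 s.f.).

L₀ ≈ 32.3 mg/L

BOD₅ = L₀(1 − e^(−5k_d)) ⇒ L₀ = BOD₅ / (1 − e^(−5×0.160))
= 17.8 / (1 − 0.4493) = 17.8 / 0.5507 = 32.32 mg/L.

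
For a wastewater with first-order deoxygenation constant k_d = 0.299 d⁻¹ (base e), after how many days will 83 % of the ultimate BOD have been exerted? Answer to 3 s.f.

y/L₀ = 1 − e^(−k_d t) = 0.83 ⇒ e^(−k_d t) = 0.170
t = −ln(0.170) / 0.299 = 1.772 / 0.299 = 5.926 d.

t ≈ 5.93 d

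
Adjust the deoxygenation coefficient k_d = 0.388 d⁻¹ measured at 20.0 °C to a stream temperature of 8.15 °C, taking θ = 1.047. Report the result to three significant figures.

k_d(T₂) = k_d(T₁) · θ^(T₂−T₁) = 0.388 × 1.047^(8.15−20.0)
= 0.388 × 1.047^-11.8 = 0.388 × 0.5803 = 0.2251 d⁻¹.

k_d ≈ 0.225 d⁻¹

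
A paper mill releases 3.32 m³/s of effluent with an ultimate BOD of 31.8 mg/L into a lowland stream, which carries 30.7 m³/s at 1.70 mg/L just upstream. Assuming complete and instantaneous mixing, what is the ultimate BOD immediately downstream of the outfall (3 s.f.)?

Flow-weighted mixing: C = (Q_r C_r + Q_w C_w)/(Q_r + Q_w)
= (30.7×1.70 + 3.32×31.8)/(30.7 + 3.32) = 157.8/34.02 = 4.637 mg/L.

4.64 mg/L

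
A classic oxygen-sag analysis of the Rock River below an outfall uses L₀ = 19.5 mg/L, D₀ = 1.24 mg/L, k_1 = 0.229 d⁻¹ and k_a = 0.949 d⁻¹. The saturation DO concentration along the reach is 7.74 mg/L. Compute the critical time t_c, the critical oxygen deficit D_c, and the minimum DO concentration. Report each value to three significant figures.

t_c ≈ 1.66 d; D_c ≈ 3.21 mg/L; min DO ≈ 4.53 mg/L

With k_a/k_1 = 4.144 and 1 − D₀(k_a−k_1)/(k_1 L₀) = 0.8001,
t_c = ln(4.144 × 0.8001) / (0.949 − 0.229) = ln(3.316) / 0.7200 = 1.199/0.7200 = 1.665 d.
L(t_c) = L₀ e^(−k_1 t_c) = 19.5 × 0.6830 = 13.32 mg/L, and at the critical point k_a D_c = k_1 L, so D_c = (0.229/0.949) × 13.32 = 3.214 mg/L.
Minimum DO = C_s − D_c = 7.74 − 3.214 = 4.526 mg/L.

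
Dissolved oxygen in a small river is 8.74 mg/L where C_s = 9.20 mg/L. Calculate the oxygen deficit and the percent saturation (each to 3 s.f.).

D = C_s − C = 9.20 − 8.74 = 0.460 mg/L.
% saturation = 8.74/9.20 × 100 = 95.0 %.

D ≈ 0.460 mg/L; 95.0 % saturation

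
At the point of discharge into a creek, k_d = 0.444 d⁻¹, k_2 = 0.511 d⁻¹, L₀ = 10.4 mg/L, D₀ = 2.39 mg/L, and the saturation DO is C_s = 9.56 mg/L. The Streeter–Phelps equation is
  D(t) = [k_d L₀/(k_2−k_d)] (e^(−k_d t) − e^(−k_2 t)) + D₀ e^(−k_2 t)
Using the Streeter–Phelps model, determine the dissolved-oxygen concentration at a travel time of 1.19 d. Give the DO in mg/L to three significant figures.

DO ≈ 5.15 mg/L

k_d L₀/(k_2−k_d) = 0.444×10.4/(0.511−0.444) = 4.618/0.06700 = 68.92 mg/L.
e^(−k_d t) = e^(−0.444×1.190) = 0.5896; e^(−k_2 t) = e^(−0.511×1.190) = 0.5444.
D = 68.92 × (0.5896 − 0.5444) + 2.39 × 0.5444 = 3.114 + 1.301 = 4.415 mg/L.
DO = C_s − D = 9.56 − 4.415 = 5.145 mg/L.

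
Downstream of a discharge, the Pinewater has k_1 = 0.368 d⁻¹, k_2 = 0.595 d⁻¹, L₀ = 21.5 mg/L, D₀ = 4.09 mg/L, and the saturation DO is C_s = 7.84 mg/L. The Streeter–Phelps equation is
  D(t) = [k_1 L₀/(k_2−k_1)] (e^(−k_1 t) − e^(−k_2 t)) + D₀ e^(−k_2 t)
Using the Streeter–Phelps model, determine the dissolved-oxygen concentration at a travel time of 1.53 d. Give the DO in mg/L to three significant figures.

k_1 L₀/(k_2−k_1) = 0.368×21.5/(0.595−0.368) = 7.912/0.2270 = 34.85 mg/L.
e^(−k_1 t) = e^(−0.368×1.530) = 0.5695; e^(−k_2 t) = e^(−0.595×1.530) = 0.4024.
D = 34.85 × (0.5695 − 0.4024) + 4.09 × 0.4024 = 5.824 + 1.646 = 7.470 mg/L.
DO = C_s − D = 7.84 − 7.470 = 0.3703 mg/L.

DO ≈ 0.370 mg/L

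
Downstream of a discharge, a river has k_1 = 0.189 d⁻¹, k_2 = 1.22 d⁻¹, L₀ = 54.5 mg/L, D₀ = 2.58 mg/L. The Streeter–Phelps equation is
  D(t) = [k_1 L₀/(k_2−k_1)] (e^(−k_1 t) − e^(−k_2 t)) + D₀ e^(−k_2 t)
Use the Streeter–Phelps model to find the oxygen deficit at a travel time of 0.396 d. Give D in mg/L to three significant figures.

k_1 L₀/(k_2−k_1) = 0.189×54.5/(1.22−0.189) = 10.30/1.031 = 9.991 mg/L.
e^(−k_1 t) = e^(−0.189×0.3960) = 0.9279; e^(−k_2 t) = e^(−1.22×0.3960) = 0.6169.
D = 9.991 × (0.9279 − 0.6169) + 2.58 × 0.6169 = 3.107 + 1.591 = 4.699 mg/L.

D ≈ 4.70 mg/L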